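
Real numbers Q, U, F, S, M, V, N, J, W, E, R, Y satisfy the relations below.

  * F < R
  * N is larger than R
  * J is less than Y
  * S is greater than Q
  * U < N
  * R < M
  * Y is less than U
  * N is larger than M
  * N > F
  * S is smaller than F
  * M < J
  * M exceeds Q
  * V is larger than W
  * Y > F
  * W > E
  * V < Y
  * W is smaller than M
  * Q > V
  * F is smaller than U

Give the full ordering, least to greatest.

Each adjacent pair is fixed by a given relation: E < W; W < V; V < Q; Q < S; S < F; F < R; R < M; M < J; J < Y; Y < U; U < N. Chaining them end to end gives the full order.

E < W < V < Q < S < F < R < M < J < Y < U < N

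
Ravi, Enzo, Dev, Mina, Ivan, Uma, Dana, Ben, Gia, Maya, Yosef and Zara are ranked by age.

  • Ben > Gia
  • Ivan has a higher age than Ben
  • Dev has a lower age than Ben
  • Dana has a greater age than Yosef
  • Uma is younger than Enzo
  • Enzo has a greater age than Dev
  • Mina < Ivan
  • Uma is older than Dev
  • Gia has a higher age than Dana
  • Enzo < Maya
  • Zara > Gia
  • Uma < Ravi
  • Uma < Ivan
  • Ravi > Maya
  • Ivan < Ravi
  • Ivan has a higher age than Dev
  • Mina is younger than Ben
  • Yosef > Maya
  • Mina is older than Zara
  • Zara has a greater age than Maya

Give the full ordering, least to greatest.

Dev < Uma < Enzo < Maya < Yosef < Dana < Gia < Zara < Mina < Ben < Ivan < Ravi

Each adjacent pair is fixed by a given relation: Dev < Uma; Uma < Enzo; Enzo < Maya; Maya < Yosef; Yosef < Dana; Dana < Gia; Gia < Zara; Zara < Mina; Mina < Ben; Ben < Ivan; Ivan < Ravi. Chaining them end to end gives the full order.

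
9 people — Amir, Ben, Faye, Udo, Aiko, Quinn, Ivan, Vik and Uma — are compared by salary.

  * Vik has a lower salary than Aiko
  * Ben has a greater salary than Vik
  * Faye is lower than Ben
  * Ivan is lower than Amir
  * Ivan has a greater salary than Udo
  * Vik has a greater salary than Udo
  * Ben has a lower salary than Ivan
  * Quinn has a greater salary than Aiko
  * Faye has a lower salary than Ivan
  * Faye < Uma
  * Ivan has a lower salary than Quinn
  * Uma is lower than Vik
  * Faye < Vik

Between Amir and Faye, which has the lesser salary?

Following the relations from Faye: Faye < Uma < Vik < Ben < Ivan < Amir.
So Faye < Amir; Faye is the lower of the two.

Faye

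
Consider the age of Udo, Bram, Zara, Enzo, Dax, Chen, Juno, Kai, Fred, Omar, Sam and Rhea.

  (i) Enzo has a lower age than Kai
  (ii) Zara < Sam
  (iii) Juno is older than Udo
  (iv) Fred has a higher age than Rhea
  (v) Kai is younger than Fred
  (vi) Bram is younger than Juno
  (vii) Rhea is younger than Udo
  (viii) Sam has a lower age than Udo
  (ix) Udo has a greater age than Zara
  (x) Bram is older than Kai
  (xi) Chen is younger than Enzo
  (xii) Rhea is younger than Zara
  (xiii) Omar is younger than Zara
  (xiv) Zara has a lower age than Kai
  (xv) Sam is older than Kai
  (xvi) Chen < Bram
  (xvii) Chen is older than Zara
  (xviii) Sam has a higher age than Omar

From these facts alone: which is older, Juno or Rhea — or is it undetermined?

Juno

The relevant relations are Rhea < Zara; Zara < Chen; Chen < Enzo; Enzo < Kai; Kai < Bram; Bram < Juno.
Together: Rhea < Zara < Chen < Enzo < Kai < Bram < Juno.
So Juno is older.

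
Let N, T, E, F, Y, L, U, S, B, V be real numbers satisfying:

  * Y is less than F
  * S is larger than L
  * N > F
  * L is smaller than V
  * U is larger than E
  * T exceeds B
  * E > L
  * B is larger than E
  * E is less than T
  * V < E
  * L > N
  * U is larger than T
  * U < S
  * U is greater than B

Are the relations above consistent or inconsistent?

The single ordering Y < F < N < L < V < E < B < T < U < S satisfies every listed relation, so no contradiction arises.

consistent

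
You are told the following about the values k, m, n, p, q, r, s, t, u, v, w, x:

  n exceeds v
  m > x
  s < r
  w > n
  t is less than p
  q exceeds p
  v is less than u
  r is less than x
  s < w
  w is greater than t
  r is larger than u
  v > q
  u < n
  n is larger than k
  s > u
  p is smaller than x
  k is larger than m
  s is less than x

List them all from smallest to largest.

t < p < q < v < u < s < r < x < m < k < n < w

Each adjacent pair is fixed by a given relation: t < p; p < q; q < v; v < u; u < s; s < r; r < x; x < m; m < k; k < n; n < w. Chaining them end to end gives the full order.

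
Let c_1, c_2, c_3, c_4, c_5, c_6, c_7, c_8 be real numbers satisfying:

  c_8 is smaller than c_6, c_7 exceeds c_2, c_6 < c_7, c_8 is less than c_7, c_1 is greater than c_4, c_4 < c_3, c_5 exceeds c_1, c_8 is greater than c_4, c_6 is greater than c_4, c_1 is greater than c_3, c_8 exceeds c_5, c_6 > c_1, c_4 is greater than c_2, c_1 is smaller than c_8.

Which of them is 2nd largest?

Piecing the relations together gives one ordering: c_2 < c_4 < c_3 < c_1 < c_5 < c_8 < c_6 < c_7.
The 2nd largest is c_6.

c_6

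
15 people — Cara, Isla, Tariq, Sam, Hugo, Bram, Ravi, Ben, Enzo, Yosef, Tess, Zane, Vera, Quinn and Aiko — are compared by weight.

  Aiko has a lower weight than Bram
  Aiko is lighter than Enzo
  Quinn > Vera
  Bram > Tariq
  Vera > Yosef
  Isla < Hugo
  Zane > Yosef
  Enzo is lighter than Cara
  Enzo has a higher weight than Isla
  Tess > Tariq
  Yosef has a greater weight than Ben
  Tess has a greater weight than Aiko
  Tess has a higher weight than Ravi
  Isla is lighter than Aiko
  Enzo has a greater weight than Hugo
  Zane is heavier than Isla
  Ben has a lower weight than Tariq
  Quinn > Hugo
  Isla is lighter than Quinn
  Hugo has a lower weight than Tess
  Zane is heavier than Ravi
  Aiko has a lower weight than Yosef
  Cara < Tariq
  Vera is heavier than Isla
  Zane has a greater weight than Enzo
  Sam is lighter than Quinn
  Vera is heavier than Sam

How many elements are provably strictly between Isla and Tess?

Chaining upward from Isla reaches: Aiko, Yosef, Hugo, Enzo, Cara, Vera, Zane, Tariq, Quinn, Bram.
Chaining downward from Tess reaches: Ben, Ravi, Aiko, Hugo, Enzo, Cara, Tariq.
Strictly between Isla and Tess are those in both lists: Aiko, Hugo, Enzo, Cara, Tariq — 5 elements.

5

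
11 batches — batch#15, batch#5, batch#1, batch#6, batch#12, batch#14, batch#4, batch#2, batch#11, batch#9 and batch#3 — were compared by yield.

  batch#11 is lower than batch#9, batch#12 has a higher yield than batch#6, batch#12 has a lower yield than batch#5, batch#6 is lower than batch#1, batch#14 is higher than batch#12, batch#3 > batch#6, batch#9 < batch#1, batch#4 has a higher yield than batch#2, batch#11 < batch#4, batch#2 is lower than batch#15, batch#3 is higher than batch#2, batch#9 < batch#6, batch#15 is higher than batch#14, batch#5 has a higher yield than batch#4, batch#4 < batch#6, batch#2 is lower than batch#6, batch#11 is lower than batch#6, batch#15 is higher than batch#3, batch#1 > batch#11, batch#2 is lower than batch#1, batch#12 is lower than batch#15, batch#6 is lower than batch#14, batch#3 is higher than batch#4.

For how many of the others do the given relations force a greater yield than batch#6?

6

From batch#6 the given relations immediately reach batch#12, batch#14, batch#3, batch#1.
From those, batch#5, batch#15 — 6 in total.
No other element is forced above batch#6 by the given relations, so the count is 6.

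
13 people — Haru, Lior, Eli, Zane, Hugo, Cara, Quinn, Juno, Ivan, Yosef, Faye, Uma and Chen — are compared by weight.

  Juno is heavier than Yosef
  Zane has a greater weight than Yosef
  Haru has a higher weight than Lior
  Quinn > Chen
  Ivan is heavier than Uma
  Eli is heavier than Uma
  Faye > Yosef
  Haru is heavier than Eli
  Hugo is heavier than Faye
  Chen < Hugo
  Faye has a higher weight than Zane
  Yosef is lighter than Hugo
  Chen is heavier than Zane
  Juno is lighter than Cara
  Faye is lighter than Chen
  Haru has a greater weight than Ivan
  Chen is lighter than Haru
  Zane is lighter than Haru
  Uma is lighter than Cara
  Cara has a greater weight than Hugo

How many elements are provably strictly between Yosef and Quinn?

3

Chaining upward from Yosef reaches: Zane, Juno, Faye, Chen, Haru, Hugo, Cara.
Chaining downward from Quinn reaches: Zane, Faye, Chen.
Strictly between Yosef and Quinn are those in both lists: Zane, Faye, Chen — 3 elements.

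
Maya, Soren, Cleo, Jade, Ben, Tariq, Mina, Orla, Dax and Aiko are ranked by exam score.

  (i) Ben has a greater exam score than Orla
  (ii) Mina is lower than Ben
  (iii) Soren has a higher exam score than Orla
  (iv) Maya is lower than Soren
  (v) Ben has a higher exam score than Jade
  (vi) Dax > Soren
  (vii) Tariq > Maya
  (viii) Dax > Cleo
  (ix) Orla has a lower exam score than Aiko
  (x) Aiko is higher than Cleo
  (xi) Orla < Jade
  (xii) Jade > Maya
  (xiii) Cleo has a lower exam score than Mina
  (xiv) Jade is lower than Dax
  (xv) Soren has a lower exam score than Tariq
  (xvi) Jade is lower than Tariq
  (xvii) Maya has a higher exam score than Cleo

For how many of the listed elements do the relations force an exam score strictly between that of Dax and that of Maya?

2

Chaining upward from Maya reaches: Soren, Jade, Ben, Tariq.
Chaining downward from Dax reaches: Orla, Cleo, Soren, Jade.
Strictly between Maya and Dax are those in both lists: Soren, Jade — 2 elements.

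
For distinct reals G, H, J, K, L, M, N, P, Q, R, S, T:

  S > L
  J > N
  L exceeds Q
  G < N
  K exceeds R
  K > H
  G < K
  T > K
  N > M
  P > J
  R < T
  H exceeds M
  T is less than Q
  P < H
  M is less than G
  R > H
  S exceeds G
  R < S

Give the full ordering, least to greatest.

Nothing is placed below M, so it is least; from there M < G; G < N; N < J; J < P; P < H; H < R; R < K; K < T; T < Q; Q < L; L < S, each given directly.

M < G < N < J < P < H < R < K < T < Q < L < S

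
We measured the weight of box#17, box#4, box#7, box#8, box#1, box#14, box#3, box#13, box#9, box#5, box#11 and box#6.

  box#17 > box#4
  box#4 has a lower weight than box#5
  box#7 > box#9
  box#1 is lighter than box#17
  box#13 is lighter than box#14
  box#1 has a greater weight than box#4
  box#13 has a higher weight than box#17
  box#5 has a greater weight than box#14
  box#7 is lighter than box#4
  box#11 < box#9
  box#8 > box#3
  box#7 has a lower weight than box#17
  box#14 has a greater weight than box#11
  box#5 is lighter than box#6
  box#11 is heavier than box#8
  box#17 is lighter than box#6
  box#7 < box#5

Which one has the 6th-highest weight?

box#1

Chaining the given pairs: box#3 < box#8 < box#11 < box#9 < box#7 < box#4 < box#1 < box#17 < box#13 < box#14 < box#5 < box#6.
The 6th largest is box#1.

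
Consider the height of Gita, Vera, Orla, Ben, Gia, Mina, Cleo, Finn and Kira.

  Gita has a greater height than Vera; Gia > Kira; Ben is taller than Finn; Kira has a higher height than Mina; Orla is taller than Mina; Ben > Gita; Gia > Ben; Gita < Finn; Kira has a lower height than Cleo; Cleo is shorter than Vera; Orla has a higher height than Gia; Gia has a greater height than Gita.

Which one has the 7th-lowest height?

Ben

Chaining the given pairs: Mina < Kira < Cleo < Vera < Gita < Finn < Ben < Gia < Orla.
Counting 7 from the smallest end gives Ben.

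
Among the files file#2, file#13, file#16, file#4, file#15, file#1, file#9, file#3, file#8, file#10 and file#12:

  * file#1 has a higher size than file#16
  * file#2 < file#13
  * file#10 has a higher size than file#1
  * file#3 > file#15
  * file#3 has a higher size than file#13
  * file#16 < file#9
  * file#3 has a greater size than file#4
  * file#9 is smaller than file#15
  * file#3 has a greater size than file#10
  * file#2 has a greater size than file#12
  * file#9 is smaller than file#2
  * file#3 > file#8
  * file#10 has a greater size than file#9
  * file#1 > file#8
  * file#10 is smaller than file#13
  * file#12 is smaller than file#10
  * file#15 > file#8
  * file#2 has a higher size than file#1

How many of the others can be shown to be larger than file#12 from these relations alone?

Directly above file#12: file#2, file#10.
One step further: file#13, file#3 (4 so far).
Nothing else is reachable above file#12; 4 in all.

4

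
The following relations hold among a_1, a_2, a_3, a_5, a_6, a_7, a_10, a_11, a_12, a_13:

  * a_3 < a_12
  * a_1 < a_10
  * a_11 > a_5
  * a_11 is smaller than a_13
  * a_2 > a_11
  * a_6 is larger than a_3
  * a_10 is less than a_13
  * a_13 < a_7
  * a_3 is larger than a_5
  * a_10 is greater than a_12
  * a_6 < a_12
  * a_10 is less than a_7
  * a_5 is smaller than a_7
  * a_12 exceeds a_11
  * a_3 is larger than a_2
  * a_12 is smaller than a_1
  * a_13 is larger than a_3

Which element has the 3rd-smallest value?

Chaining the given pairs: a_5 < a_11 < a_2 < a_3 < a_6 < a_12 < a_1 < a_10 < a_13 < a_7.
The 3rd smallest is a_2.

a_2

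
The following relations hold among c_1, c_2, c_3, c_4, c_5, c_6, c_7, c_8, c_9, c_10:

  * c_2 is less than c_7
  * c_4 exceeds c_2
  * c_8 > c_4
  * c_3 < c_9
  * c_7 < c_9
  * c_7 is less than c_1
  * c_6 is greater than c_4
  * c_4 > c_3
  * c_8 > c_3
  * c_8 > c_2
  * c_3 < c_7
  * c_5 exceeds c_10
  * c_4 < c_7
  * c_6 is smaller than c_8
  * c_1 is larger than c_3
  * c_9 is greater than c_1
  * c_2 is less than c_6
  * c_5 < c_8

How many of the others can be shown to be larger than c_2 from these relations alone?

Directly above c_2: c_4, c_7, c_6, c_8.
One step further: c_1, c_9 (6 so far).
Nothing else is reachable above c_2; 6 in all.

6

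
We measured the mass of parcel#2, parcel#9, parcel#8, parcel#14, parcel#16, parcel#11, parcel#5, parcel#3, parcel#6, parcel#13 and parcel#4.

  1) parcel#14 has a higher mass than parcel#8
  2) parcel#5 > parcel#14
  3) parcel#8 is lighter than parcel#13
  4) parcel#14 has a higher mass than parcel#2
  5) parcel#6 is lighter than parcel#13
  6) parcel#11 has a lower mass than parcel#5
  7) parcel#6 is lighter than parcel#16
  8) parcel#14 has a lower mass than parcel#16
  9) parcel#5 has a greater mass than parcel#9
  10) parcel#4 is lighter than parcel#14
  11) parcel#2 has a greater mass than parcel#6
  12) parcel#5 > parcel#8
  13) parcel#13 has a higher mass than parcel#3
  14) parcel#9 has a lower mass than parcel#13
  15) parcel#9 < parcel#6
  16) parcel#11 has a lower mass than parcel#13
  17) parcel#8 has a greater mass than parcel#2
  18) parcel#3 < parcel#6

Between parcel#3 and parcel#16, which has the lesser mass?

parcel#3

Following the relations from parcel#3: parcel#3 < parcel#6 < parcel#2 < parcel#8 < parcel#14 < parcel#16.
So parcel#3 < parcel#16; parcel#3 is the lighter of the two.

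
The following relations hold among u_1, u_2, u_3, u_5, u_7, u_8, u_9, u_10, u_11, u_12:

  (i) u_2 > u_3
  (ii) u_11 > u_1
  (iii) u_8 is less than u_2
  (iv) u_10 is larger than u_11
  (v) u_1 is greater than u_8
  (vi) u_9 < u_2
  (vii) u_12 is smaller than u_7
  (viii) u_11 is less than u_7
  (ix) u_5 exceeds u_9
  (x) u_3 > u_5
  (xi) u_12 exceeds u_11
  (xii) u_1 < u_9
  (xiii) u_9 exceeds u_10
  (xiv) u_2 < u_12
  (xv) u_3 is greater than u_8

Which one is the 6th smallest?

u_5

Chaining the given pairs: u_8 < u_1 < u_11 < u_10 < u_9 < u_5 < u_3 < u_2 < u_12 < u_7.
The 6th smallest is u_5.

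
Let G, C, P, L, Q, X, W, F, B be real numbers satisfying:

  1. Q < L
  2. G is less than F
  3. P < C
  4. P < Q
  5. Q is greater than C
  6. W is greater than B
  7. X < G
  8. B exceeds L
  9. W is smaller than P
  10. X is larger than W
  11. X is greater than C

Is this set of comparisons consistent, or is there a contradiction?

inconsistent

Chaining the given relations yields P < C < Q < L < B < W, so P < W. But one relation states W < P. These cannot both hold.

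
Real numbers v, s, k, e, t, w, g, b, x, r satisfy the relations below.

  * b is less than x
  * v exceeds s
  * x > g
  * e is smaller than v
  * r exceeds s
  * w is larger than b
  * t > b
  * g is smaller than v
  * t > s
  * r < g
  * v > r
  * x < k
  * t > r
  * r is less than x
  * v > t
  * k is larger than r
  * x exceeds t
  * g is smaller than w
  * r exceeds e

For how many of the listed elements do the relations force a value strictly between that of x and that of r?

2

Chaining upward from r reaches: t, g, w, v, k.
Chaining downward from x reaches: s, e, b, t, g.
Strictly between r and x are those in both lists: t, g — 2 elements.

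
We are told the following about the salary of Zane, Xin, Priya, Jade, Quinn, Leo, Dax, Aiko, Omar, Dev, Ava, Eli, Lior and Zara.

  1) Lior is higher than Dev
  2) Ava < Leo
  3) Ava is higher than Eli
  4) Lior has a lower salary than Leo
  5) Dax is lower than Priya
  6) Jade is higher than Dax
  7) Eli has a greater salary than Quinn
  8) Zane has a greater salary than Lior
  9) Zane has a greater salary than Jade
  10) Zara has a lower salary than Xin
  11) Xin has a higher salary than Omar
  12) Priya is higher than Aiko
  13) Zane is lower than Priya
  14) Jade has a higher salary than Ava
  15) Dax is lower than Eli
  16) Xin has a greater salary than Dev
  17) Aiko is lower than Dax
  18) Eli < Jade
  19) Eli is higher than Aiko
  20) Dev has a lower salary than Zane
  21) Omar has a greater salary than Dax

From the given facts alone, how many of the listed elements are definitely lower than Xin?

5

Directly below Xin: Dev, Zara, Omar.
One step further: Dax (4 so far).
One step further: Aiko (5 so far).
Nothing else is reachable below Xin; 5 in all.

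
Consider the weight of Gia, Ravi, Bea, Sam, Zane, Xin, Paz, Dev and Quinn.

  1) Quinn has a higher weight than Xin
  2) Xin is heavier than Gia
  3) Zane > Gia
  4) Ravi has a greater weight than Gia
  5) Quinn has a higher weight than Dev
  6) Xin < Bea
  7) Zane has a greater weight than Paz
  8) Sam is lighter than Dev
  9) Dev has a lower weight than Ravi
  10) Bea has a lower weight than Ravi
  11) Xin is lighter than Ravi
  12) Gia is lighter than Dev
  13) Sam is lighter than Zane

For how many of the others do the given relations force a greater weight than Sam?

Directly above Sam: Dev, Zane.
One step further: Ravi, Quinn (4 so far).
Nothing else is reachable above Sam; 4 in all.

4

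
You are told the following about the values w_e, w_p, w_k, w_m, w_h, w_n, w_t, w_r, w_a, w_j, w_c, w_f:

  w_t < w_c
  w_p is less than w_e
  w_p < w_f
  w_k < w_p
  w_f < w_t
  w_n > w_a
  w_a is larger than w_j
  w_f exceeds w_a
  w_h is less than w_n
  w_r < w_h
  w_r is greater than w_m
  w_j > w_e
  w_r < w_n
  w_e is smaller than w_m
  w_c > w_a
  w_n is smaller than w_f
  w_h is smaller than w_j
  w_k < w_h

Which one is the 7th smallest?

w_j

Piecing the relations together gives one ordering: w_k < w_p < w_e < w_m < w_r < w_h < w_j < w_a < w_n < w_f < w_t < w_c.
Counting 7 from the smallest end gives w_j.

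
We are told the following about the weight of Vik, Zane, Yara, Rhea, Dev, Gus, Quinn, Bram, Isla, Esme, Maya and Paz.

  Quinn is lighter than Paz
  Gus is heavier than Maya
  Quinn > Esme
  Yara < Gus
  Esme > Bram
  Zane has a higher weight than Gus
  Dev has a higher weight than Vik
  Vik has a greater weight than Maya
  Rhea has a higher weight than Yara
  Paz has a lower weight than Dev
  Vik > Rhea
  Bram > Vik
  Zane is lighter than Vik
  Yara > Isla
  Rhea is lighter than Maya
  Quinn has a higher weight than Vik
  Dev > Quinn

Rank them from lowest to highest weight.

Each adjacent pair is fixed by a given relation: Isla < Yara; Yara < Rhea; Rhea < Maya; Maya < Gus; Gus < Zane; Zane < Vik; Vik < Bram; Bram < Esme; Esme < Quinn; Quinn < Paz; Paz < Dev. Chaining them end to end gives the full order.

Isla < Yara < Rhea < Maya < Gus < Zane < Vik < Bram < Esme < Quinn < Paz < Dev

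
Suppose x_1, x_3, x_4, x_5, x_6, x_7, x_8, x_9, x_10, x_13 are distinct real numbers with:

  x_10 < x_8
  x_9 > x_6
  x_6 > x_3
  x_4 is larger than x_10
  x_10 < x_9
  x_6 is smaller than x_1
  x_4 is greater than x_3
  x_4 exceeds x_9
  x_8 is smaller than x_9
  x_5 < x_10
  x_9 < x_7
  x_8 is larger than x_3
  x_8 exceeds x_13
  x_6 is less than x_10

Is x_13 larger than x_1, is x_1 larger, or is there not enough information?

undetermined

Following every chain through x_13: above x_13 we get x_8, x_9, x_7, x_4.
x_1 is not reached, and no chain runs the other way from x_1 to x_13.
So the given relations leave the order of x_13 and x_1 undetermined.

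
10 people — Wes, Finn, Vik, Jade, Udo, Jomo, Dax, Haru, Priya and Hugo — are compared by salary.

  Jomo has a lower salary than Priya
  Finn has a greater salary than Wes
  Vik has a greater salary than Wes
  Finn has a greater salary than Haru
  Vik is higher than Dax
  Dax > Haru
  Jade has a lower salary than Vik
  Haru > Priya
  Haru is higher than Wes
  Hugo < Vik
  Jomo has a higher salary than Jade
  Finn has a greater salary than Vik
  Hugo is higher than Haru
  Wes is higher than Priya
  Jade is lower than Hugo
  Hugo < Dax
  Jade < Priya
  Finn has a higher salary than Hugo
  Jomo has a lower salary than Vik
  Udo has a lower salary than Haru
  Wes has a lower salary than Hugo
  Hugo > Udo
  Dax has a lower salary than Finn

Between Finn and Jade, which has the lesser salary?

Link the given pairs in sequence: Jade < Jomo; Jomo < Priya; Priya < Wes; Wes < Haru; Haru < Hugo; Hugo < Dax; Dax < Vik; Vik < Finn.
Chaining these gives Jade < Jomo < Priya < Wes < Haru < Hugo < Dax < Vik < Finn.
So Jade < Finn; Jade is the lower of the two.

Jade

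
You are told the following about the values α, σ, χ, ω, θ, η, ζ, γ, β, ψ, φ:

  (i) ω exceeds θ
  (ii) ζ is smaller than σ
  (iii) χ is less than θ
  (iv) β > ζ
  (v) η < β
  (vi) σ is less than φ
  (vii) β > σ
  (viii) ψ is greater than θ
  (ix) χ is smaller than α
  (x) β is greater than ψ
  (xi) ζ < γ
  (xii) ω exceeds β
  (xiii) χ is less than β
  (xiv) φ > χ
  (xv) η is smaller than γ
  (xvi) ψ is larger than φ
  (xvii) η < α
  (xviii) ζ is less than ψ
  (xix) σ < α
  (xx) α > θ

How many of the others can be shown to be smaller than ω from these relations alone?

8

The elements the relations force below ω are ζ, χ, η, θ, σ, φ, ψ, β — no chain reaches any other.
That is 8.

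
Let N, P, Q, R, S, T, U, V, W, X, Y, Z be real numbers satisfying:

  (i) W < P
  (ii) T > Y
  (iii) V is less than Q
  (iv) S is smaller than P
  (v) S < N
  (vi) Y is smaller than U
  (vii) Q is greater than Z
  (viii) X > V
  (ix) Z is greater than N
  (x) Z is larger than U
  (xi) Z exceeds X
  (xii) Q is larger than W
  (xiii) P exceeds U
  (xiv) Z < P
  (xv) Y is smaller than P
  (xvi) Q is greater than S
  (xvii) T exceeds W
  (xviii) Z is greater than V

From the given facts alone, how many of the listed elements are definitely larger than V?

4

The elements the relations force above V are X, Z, P, Q — no chain reaches any other.
That is 4.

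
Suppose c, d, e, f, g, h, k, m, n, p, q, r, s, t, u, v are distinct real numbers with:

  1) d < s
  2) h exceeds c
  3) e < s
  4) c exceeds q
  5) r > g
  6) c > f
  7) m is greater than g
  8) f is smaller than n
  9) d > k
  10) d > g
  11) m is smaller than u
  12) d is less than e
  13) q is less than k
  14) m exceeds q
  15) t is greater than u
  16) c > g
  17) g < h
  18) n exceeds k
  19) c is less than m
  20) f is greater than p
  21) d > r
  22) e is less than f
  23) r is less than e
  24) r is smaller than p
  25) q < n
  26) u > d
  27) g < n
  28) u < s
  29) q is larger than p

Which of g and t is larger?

t

g < r and r < p give g < p.
Then p < q extends the chain to q.
Then q < k extends the chain to k.
With k < d: g < r < p < q < k < d.
With d < e: g < r < p < q < k < d < e.
With e < f: g < r < p < q < k < d < e < f.
Then f < c extends the chain to c.
With c < m: g < r < p < q < k < d < e < f < c < m.
With m < u: g < r < p < q < k < d < e < f < c < m < u.
Then u < t extends the chain to t.
So g < t; t is the larger of the two.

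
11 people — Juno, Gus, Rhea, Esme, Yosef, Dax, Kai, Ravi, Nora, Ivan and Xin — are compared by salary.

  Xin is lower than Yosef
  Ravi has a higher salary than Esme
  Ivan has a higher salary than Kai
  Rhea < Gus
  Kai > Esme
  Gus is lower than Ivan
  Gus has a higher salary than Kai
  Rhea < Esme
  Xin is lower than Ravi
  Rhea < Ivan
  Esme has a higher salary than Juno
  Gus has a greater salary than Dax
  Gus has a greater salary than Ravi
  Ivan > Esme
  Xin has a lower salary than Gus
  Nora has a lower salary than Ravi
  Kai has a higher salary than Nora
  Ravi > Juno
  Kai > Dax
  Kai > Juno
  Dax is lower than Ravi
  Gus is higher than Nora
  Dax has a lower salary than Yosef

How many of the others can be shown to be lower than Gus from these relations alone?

From Gus the given relations immediately reach Dax, Xin, Rhea, Nora, Ravi, Kai.
From those, Juno, Esme — 8 in total.
No other element is forced below Gus by the given relations, so the count is 8.

8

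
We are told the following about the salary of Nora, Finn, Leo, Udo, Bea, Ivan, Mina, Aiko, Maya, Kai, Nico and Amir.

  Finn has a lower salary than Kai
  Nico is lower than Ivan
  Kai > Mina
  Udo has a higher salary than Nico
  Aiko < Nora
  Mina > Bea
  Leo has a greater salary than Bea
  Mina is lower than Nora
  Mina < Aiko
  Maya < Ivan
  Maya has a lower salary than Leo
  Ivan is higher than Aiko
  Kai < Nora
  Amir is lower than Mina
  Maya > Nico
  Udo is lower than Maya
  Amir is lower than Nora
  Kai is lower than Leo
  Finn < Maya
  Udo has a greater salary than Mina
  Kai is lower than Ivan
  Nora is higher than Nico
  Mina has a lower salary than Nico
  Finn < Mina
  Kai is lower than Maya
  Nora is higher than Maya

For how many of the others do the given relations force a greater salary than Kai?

4

From Kai the given relations immediately reach Maya, Nora, Ivan, Leo.
Nothing else is reachable above Kai; 4 in all.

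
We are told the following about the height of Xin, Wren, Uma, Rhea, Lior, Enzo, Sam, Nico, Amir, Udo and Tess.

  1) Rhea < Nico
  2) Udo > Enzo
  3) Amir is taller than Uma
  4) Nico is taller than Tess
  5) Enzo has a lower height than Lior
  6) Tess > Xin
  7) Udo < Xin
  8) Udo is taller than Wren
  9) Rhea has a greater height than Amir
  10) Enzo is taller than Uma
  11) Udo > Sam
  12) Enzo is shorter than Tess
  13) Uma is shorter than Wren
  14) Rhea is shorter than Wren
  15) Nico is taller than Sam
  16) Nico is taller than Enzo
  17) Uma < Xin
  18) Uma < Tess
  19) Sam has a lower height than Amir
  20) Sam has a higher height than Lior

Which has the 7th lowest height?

Wren

The consecutive relations fix a unique order: Uma < Enzo < Lior < Sam < Amir < Rhea < Wren < Udo < Xin < Tess < Nico.
The 7th smallest is Wren.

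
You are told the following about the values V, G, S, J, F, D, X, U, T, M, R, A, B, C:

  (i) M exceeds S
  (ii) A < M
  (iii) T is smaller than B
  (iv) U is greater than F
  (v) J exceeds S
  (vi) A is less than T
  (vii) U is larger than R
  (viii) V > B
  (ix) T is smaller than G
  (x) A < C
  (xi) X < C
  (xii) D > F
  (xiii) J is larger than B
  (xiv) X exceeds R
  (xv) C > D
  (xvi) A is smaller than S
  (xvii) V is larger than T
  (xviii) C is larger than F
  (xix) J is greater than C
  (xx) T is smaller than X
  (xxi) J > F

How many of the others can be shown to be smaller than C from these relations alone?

6

Directly below C: F, A, D, X.
One step further: T, R (6 so far).
No other element is forced below C by the given relations, so the count is 6.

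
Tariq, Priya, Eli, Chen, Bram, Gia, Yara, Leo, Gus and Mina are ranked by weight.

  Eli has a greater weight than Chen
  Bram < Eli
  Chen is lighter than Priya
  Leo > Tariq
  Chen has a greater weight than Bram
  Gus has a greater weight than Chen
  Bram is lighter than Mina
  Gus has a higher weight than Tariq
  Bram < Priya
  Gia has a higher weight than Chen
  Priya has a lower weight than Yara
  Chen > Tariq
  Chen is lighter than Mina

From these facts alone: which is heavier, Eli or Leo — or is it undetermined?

undetermined

Following every chain through Leo: below Leo we get Tariq.
Eli is not reached, and no chain runs the other way from Eli to Leo.
So the given relations leave the order of Leo and Eli undetermined.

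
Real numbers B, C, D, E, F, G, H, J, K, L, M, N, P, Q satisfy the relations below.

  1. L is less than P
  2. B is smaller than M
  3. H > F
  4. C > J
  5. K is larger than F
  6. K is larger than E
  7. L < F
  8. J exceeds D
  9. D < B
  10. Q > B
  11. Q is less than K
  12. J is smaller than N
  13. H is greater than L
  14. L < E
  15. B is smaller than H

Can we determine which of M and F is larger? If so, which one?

Following every chain through M: below M we get D, B.
F is not reached, and no chain runs the other way from F to M.
So the given relations leave the order of M and F undetermined.

undetermined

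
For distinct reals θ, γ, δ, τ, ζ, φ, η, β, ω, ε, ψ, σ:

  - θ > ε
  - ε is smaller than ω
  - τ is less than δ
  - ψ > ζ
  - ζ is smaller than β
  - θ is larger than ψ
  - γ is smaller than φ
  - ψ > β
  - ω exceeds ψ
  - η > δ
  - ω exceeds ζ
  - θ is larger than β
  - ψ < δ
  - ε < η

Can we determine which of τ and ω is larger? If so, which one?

Following every chain through τ: above τ we get δ, η.
ω is not reached, and no chain runs the other way from ω to τ.
So the given relations leave the order of τ and ω undetermined.

undetermined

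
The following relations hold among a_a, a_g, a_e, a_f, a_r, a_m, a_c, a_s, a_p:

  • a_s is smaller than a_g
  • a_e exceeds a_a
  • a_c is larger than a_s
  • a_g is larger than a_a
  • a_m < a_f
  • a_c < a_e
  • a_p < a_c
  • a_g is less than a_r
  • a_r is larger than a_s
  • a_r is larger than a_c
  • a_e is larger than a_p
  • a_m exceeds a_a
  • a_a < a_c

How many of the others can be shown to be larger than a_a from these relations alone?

6

The elements the relations force above a_a are a_m, a_g, a_c, a_r, a_f, a_e — no chain reaches any other.
That is 6.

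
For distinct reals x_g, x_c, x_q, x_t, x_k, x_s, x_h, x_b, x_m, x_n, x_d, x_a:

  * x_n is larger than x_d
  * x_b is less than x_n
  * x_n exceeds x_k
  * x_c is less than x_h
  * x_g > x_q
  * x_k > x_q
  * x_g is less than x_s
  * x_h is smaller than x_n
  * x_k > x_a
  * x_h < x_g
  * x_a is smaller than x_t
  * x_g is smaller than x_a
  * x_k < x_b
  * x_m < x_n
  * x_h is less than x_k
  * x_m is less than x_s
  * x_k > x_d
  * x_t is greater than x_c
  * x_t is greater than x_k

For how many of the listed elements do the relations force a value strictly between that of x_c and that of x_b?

4

Chaining upward from x_c reaches: x_h, x_g, x_a, x_k, x_s, x_t, x_n.
Chaining downward from x_b reaches: x_d, x_q, x_h, x_g, x_a, x_k.
Strictly between x_c and x_b are those in both lists: x_h, x_g, x_a, x_k — 4 elements.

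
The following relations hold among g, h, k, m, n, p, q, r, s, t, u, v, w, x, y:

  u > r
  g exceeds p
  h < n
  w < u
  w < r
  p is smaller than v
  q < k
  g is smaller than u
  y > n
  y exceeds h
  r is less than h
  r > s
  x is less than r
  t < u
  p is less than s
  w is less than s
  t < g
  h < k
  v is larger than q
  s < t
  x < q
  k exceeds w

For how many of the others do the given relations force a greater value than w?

9

From w the given relations immediately reach s, r, k, u.
From those, t, h — 6 in total.
From those, n, g, y — 9 in total.
Nothing else is reachable above w; 9 in all.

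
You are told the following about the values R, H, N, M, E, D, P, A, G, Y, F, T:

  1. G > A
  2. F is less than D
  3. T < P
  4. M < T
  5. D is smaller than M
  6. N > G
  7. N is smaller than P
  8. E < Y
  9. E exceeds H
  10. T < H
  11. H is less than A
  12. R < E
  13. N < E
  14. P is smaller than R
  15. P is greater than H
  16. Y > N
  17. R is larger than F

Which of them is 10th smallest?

Chaining the given pairs: F < D < M < T < H < A < G < N < P < R < E < Y.
Counting 10 from the smallest end gives R.

R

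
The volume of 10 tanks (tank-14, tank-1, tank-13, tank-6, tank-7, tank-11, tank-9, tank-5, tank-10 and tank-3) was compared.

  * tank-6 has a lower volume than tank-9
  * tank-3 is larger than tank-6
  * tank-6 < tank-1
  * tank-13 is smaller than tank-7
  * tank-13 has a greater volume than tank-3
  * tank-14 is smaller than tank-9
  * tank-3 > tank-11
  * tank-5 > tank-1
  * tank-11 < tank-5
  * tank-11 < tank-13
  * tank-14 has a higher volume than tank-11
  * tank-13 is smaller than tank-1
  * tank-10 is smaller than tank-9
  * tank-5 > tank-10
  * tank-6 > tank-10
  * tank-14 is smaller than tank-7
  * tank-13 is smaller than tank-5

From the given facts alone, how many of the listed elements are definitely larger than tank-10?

7

Directly above tank-10: tank-6, tank-5, tank-9.
One step further: tank-3, tank-1 (5 so far).
One step further: tank-13 (6 so far).
One step further: tank-7 (7 so far).
Nothing else is reachable above tank-10; 7 in all.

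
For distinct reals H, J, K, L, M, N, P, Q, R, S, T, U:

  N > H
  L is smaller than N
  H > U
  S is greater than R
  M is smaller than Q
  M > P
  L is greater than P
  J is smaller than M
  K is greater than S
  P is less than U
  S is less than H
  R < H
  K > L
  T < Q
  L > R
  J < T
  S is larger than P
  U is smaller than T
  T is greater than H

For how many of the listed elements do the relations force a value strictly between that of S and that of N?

1

The relations place S below N. An element lies strictly between them when it is forced above S and also forced below N.
Above S: {H, T, K, Q}. Below N: {P, R, L, U, H}.
Intersection: {H} — 1.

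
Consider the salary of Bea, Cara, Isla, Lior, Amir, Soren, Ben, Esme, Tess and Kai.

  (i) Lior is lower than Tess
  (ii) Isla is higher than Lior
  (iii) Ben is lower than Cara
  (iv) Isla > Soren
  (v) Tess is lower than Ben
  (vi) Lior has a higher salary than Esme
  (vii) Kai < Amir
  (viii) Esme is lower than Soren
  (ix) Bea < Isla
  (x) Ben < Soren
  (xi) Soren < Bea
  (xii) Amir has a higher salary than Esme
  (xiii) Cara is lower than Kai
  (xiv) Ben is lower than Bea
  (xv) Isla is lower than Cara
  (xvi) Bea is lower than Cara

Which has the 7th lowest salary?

Isla

Piecing the relations together gives one ordering: Esme < Lior < Tess < Ben < Soren < Bea < Isla < Cara < Kai < Amir.
Counting 7 from the smallest end gives Isla.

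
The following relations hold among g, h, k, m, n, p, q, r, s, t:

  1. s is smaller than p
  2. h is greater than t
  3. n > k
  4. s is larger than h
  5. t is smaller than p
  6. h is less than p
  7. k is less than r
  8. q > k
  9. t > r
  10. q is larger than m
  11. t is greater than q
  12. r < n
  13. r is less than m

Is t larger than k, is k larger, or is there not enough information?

t

Link the given pairs in sequence: k < r; r < m; m < q; q < t.
Chaining these gives k < r < m < q < t.
So t is larger.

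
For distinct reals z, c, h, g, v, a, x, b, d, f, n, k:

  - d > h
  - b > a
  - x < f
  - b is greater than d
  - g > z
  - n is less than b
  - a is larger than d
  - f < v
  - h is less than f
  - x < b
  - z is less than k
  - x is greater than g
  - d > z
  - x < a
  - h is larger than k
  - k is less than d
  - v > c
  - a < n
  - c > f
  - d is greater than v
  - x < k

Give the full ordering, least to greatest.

z < g < x < k < h < f < c < v < d < a < n < b

Nothing is placed below z, so it is least; from there z < g; g < x; x < k; k < h; h < f; f < c; c < v; v < d; d < a; a < n; n < b, each given directly.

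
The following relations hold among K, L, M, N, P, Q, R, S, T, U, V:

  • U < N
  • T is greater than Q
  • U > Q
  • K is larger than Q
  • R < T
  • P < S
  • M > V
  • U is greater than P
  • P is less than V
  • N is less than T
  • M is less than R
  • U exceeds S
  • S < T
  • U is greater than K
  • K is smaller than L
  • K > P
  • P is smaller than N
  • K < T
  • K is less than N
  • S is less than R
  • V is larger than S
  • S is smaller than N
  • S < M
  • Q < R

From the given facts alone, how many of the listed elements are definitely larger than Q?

The elements the relations force above Q are K, R, U, N, L, T — no chain reaches any other.
That is 6.

6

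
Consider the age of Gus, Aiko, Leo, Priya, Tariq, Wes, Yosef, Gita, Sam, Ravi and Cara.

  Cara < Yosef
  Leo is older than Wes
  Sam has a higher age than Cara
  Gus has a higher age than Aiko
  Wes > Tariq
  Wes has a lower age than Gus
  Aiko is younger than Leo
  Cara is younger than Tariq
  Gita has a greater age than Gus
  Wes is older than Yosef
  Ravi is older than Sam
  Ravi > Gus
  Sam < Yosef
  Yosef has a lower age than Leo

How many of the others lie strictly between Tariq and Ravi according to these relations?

Chaining upward from Tariq reaches: Wes, Gus, Gita, Leo.
Chaining downward from Ravi reaches: Cara, Aiko, Sam, Yosef, Wes, Gus.
Strictly between Tariq and Ravi are those in both lists: Wes, Gus — 2 elements.

2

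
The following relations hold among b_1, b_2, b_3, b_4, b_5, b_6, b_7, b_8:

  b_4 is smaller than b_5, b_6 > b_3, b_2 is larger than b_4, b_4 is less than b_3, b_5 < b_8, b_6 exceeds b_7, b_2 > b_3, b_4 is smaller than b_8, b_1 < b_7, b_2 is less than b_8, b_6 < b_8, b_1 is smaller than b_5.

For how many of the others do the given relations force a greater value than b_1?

4

From b_1 the given relations immediately reach b_5, b_7.
From those, b_6, b_8 — 4 in total.
Nothing else is reachable above b_1; 4 in all.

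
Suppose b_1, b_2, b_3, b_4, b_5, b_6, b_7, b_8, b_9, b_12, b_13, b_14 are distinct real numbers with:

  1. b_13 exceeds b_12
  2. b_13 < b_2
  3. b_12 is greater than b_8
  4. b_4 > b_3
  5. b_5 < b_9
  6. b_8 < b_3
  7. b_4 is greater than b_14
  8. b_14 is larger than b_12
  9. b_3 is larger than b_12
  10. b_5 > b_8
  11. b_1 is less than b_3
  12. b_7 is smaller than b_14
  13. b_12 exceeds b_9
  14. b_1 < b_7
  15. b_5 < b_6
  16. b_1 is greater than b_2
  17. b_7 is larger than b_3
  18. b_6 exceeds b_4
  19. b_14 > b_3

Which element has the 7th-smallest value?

The consecutive relations fix a unique order: b_8 < b_5 < b_9 < b_12 < b_13 < b_2 < b_1 < b_3 < b_7 < b_14 < b_4 < b_6.
The 7th smallest is b_1.

b_1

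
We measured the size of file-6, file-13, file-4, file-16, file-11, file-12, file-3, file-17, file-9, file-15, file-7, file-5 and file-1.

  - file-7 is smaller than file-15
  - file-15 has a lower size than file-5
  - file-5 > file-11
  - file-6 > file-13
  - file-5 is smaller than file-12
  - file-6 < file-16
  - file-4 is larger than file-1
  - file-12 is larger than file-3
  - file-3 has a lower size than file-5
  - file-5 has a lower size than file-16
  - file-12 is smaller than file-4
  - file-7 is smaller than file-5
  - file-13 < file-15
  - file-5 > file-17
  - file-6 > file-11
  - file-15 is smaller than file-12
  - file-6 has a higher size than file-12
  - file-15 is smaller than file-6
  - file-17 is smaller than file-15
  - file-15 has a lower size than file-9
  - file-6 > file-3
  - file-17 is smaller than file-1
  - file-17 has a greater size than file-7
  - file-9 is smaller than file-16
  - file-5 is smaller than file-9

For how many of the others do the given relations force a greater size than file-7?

9

From file-7 the given relations immediately reach file-17, file-15, file-5.
From those, file-1, file-12, file-9, file-6, file-16 — 8 in total.
From those, file-4 — 9 in total.
Nothing else is reachable above file-7; 9 in all.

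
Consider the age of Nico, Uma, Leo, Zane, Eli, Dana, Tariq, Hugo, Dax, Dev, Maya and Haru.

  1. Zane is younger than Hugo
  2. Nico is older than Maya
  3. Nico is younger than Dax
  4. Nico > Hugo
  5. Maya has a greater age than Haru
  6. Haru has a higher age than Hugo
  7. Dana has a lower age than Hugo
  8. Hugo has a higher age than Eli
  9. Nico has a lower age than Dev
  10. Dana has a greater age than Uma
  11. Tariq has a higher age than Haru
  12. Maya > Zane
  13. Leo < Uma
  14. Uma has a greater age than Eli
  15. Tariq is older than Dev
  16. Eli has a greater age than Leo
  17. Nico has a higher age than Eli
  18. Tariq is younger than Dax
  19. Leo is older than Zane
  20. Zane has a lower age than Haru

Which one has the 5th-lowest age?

Chaining the given pairs: Zane < Leo < Eli < Uma < Dana < Hugo < Haru < Maya < Nico < Dev < Tariq < Dax.
The 5th smallest is Dana.

Dana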